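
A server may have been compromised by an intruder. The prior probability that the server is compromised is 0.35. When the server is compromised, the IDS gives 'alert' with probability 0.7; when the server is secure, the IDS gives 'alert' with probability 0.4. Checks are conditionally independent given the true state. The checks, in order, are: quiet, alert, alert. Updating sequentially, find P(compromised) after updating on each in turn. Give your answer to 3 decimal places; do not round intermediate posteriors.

After 'quiet': P(compromised) = 0.3·0.3500 / (0.3·0.3500 + 0.6·0.6500) ≈ 0.2121
After 'alert': P(compromised) = 0.7·0.2121 / (0.7·0.2121 + 0.4·0.7879) ≈ 0.3203
After 'alert': P(compromised) = 0.7·0.3203 / (0.7·0.3203 + 0.4·0.6797) ≈ 0.4519

0.452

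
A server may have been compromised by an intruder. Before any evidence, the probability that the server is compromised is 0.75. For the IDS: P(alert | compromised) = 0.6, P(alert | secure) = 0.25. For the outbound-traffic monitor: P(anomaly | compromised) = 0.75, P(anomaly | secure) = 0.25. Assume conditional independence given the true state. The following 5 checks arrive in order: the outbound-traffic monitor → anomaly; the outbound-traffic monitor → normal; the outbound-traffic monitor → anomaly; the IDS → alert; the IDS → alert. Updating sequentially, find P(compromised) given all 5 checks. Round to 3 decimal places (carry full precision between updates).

0.981

After the outbound-traffic monitor='anomaly': P(compromised) = 0.75·0.7500 / (0.75·0.7500 + 0.25·0.2500) ≈ 0.9000
After the outbound-traffic monitor='normal': P(compromised) = 0.25·0.9000 / (0.25·0.9000 + 0.75·0.1000) ≈ 0.7500
After the outbound-traffic monitor='anomaly': P(compromised) = 0.75·0.7500 / (0.75·0.7500 + 0.25·0.2500) ≈ 0.9000
After the IDS='alert': P(compromised) = 0.6·0.9000 / (0.6·0.9000 + 0.25·0.1000) ≈ 0.9558
After the IDS='alert': P(compromised) = 0.6·0.9558 / (0.6·0.9558 + 0.25·0.0442) ≈ 0.9811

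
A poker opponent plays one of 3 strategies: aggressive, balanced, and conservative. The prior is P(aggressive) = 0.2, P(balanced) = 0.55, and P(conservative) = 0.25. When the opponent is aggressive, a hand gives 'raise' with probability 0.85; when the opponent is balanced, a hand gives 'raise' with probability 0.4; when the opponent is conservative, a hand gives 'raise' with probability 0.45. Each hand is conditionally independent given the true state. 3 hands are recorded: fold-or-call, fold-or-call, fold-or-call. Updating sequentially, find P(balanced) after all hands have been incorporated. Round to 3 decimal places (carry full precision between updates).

After 'fold-or-call': normaliser = 0.15·0.2000 + 0.6·0.5500 + 0.55·0.2500; P(aggressive) ≈ 0.0603, P(balanced) ≈ 0.6633, P(conservative) ≈ 0.2764
After 'fold-or-call': normaliser = 0.15·0.0603 + 0.6·0.6633 + 0.55·0.2764; P(aggressive) ≈ 0.0162, P(balanced) ≈ 0.7119, P(conservative) ≈ 0.2719
After 'fold-or-call': normaliser = 0.15·0.0162 + 0.6·0.7119 + 0.55·0.2719; P(aggressive) ≈ 0.0042, P(balanced) ≈ 0.7376, P(conservative) ≈ 0.2582

0.738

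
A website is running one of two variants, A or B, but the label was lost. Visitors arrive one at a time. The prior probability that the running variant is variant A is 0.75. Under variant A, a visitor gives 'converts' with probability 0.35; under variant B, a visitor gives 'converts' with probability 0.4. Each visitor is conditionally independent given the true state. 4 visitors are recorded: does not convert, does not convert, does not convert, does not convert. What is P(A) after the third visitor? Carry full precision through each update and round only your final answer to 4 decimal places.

After 'does not convert': P(A) = 0.65·0.7500 / (0.65·0.7500 + 0.6·0.2500) ≈ 0.7647
After 'does not convert': P(A) = 0.65·0.7647 / (0.65·0.7647 + 0.6·0.2353) ≈ 0.7788
After 'does not convert': P(A) = 0.65·0.7788 / (0.65·0.7788 + 0.6·0.2212) ≈ 0.7923

0.7923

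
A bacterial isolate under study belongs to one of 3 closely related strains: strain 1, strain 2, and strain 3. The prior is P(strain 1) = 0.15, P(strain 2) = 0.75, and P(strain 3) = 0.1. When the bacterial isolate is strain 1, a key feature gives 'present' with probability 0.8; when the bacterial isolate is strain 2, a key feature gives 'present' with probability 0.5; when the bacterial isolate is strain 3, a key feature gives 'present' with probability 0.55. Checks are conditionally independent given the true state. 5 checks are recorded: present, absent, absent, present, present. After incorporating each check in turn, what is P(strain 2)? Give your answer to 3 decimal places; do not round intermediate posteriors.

0.784

Each posterior becomes the prior for the next update.
After 'present': normaliser = 0.8·0.1500 + 0.5·0.7500 + 0.55·0.1000; P(strain 1) ≈ 0.2182, P(strain 2) ≈ 0.6818, P(strain 3) ≈ 0.1000
After 'absent': normaliser = 0.2·0.2182 + 0.5·0.6818 + 0.45·0.1000; P(strain 1) ≈ 0.1016, P(strain 2) ≈ 0.7937, P(strain 3) ≈ 0.1048
After 'absent': normaliser = 0.2·0.1016 + 0.5·0.7937 + 0.45·0.1048; P(strain 1) ≈ 0.0438, P(strain 2) ≈ 0.8547, P(strain 3) ≈ 0.1015
After 'present': normaliser = 0.8·0.0438 + 0.5·0.8547 + 0.55·0.1015; P(strain 1) ≈ 0.0676, P(strain 2) ≈ 0.8247, P(strain 3) ≈ 0.1078
After 'present': normaliser = 0.8·0.0676 + 0.5·0.8247 + 0.55·0.1078; P(strain 1) ≈ 0.1028, P(strain 2) ≈ 0.7844, P(strain 3) ≈ 0.1128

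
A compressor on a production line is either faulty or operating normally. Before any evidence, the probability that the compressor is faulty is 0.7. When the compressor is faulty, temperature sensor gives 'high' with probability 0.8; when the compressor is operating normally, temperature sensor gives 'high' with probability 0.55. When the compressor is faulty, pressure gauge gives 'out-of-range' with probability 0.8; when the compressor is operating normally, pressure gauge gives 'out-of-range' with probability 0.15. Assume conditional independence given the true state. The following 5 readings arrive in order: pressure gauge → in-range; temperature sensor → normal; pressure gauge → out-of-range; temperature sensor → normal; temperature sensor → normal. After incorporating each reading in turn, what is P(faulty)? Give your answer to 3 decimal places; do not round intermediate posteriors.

After pressure gauge='in-range': P(faulty) = 0.2·0.7000 / (0.2·0.7000 + 0.85·0.3000) ≈ 0.3544
After temperature sensor='normal': P(faulty) = 0.2·0.3544 / (0.2·0.3544 + 0.45·0.6456) ≈ 0.1961
After pressure gauge='out-of-range': P(faulty) = 0.8·0.1961 / (0.8·0.1961 + 0.15·0.8039) ≈ 0.5655
After temperature sensor='normal': P(faulty) = 0.2·0.5655 / (0.2·0.5655 + 0.45·0.4345) ≈ 0.3664
After temperature sensor='normal': P(faulty) = 0.2·0.3664 / (0.2·0.3664 + 0.45·0.6336) ≈ 0.2045

0.204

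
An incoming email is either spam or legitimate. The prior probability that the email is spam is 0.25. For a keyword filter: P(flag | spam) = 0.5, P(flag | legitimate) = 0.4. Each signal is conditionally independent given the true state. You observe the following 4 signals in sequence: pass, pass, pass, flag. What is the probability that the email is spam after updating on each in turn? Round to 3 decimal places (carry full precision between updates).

0.194

Each posterior becomes the prior for the next update.
After 'pass': P(spam) = 0.5·0.2500 / (0.5·0.2500 + 0.6·0.7500) ≈ 0.2174
After 'pass': P(spam) = 0.5·0.2174 / (0.5·0.2174 + 0.6·0.7826) ≈ 0.1880
After 'pass': P(spam) = 0.5·0.1880 / (0.5·0.1880 + 0.6·0.8120) ≈ 0.1617
After 'flag': P(spam) = 0.5·0.1617 / (0.5·0.1617 + 0.4·0.8383) ≈ 0.1943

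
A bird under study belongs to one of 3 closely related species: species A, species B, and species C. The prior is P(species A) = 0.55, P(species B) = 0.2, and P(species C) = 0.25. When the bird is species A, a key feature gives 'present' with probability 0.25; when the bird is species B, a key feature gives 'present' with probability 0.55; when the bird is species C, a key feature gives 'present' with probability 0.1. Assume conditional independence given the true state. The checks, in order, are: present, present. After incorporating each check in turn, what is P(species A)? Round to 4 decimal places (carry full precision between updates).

0.3530

After 'present': normaliser = 0.25·0.5500 + 0.55·0.2000 + 0.1·0.2500; P(species A) ≈ 0.5046, P(species B) ≈ 0.4037, P(species C) ≈ 0.0917
After 'present': normaliser = 0.25·0.5046 + 0.55·0.4037 + 0.1·0.0917; P(species A) ≈ 0.3530, P(species B) ≈ 0.6213, P(species C) ≈ 0.0257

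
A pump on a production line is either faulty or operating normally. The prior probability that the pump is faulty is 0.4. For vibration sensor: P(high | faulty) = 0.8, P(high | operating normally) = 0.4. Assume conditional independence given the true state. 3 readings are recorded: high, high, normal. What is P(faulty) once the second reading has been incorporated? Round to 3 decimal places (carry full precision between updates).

After 'high': P(faulty) = 0.8·0.4000 / (0.8·0.4000 + 0.4·0.6000) ≈ 0.5714
After 'high': P(faulty) = 0.8·0.5714 / (0.8·0.5714 + 0.4·0.4286) ≈ 0.7273

0.727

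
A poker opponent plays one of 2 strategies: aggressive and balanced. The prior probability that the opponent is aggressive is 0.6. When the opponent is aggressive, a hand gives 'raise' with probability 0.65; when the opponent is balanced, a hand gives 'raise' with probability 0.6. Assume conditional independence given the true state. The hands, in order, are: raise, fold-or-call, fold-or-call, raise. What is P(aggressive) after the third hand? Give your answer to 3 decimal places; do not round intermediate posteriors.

0.554

After 'raise': P(aggressive) = 0.65·0.6000 / (0.65·0.6000 + 0.6·0.4000) ≈ 0.6190
After 'fold-or-call': P(aggressive) = 0.35·0.6190 / (0.35·0.6190 + 0.4·0.3810) ≈ 0.5871
After 'fold-or-call': P(aggressive) = 0.35·0.5871 / (0.35·0.5871 + 0.4·0.4129) ≈ 0.5544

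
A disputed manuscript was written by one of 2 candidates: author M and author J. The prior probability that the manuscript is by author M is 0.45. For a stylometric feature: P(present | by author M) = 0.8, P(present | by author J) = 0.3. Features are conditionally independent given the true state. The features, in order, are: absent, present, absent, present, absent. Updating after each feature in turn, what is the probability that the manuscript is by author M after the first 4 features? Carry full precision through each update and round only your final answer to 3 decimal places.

0.322

After 'absent': P(author M) = 0.2·0.4500 / (0.2·0.4500 + 0.7·0.5500) ≈ 0.1895
After 'present': P(author M) = 0.8·0.1895 / (0.8·0.1895 + 0.3·0.8105) ≈ 0.3840
After 'absent': P(author M) = 0.2·0.3840 / (0.2·0.3840 + 0.7·0.6160) ≈ 0.1512
After 'present': P(author M) = 0.8·0.1512 / (0.8·0.1512 + 0.3·0.8488) ≈ 0.3220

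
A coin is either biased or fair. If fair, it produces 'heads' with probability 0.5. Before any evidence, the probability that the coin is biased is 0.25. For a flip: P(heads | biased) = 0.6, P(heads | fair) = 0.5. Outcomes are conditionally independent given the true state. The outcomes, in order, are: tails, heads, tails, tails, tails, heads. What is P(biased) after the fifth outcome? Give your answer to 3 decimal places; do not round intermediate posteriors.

Each posterior becomes the prior for the next update.
After 'tails': P(biased) = 0.4·0.2500 / (0.4·0.2500 + 0.5·0.7500) ≈ 0.2105
After 'heads': P(biased) = 0.6·0.2105 / (0.6·0.2105 + 0.5·0.7895) ≈ 0.2424
After 'tails': P(biased) = 0.4·0.2424 / (0.4·0.2424 + 0.5·0.7576) ≈ 0.2038
After 'tails': P(biased) = 0.4·0.2038 / (0.4·0.2038 + 0.5·0.7962) ≈ 0.1700
After 'tails': P(biased) = 0.4·0.1700 / (0.4·0.1700 + 0.5·0.8300) ≈ 0.1408

0.141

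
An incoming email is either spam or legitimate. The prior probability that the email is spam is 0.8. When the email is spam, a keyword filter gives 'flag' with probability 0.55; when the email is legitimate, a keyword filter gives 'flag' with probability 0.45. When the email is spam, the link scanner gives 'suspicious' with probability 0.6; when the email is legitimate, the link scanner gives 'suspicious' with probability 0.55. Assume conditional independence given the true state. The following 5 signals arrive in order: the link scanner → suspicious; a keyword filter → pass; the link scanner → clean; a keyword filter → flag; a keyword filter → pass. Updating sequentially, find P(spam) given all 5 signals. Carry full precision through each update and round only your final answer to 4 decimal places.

0.7604

After the link scanner='suspicious': P(spam) = 0.6·0.8000 / (0.6·0.8000 + 0.55·0.2000) ≈ 0.8136
After a keyword filter='pass': P(spam) = 0.45·0.8136 / (0.45·0.8136 + 0.55·0.1864) ≈ 0.7812
After the link scanner='clean': P(spam) = 0.4·0.7812 / (0.4·0.7812 + 0.45·0.2188) ≈ 0.7604
After a keyword filter='flag': P(spam) = 0.55·0.7604 / (0.55·0.7604 + 0.45·0.2396) ≈ 0.7950
After a keyword filter='pass': P(spam) = 0.45·0.7950 / (0.45·0.7950 + 0.55·0.2050) ≈ 0.7604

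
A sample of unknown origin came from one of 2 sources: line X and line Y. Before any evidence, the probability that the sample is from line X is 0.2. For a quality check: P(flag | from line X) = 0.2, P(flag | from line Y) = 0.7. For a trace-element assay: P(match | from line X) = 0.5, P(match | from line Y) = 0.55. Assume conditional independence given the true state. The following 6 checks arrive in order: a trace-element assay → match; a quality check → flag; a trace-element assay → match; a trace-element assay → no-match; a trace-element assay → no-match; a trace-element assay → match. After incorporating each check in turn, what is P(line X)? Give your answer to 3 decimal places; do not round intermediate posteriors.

After a trace-element assay='match': P(line X) = 0.5·0.2000 / (0.5·0.2000 + 0.55·0.8000) ≈ 0.1852
After a quality check='flag': P(line X) = 0.2·0.1852 / (0.2·0.1852 + 0.7·0.8148) ≈ 0.0610
After a trace-element assay='match': P(line X) = 0.5·0.0610 / (0.5·0.0610 + 0.55·0.9390) ≈ 0.0557
After a trace-element assay='no-match': P(line X) = 0.5·0.0557 / (0.5·0.0557 + 0.45·0.9443) ≈ 0.0616
After a trace-element assay='no-match': P(line X) = 0.5·0.0616 / (0.5·0.0616 + 0.45·0.9384) ≈ 0.0679
After a trace-element assay='match': P(line X) = 0.5·0.0679 / (0.5·0.0679 + 0.55·0.9321) ≈ 0.0621

0.062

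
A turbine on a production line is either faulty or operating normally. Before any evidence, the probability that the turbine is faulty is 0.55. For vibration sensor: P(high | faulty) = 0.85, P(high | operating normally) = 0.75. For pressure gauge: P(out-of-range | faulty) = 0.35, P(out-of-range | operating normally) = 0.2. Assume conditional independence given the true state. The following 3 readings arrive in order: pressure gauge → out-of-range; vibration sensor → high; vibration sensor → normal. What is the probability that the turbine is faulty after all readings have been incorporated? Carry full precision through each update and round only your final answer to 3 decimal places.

0.593

After pressure gauge='out-of-range': P(faulty) = 0.35·0.5500 / (0.35·0.5500 + 0.2·0.4500) ≈ 0.6814
After vibration sensor='high': P(faulty) = 0.85·0.6814 / (0.85·0.6814 + 0.75·0.3186) ≈ 0.7080
After vibration sensor='normal': P(faulty) = 0.15·0.7080 / (0.15·0.7080 + 0.25·0.2920) ≈ 0.5926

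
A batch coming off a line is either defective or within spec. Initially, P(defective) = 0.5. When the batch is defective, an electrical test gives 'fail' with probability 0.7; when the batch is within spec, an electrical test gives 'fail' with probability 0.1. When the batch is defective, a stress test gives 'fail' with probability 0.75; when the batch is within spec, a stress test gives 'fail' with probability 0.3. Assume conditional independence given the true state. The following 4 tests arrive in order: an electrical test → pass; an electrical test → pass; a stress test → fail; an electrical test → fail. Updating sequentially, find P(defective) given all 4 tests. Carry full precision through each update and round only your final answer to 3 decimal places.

0.660

After an electrical test='pass': P(defective) = 0.3·0.5000 / (0.3·0.5000 + 0.9·0.5000) ≈ 0.2500
After an electrical test='pass': P(defective) = 0.3·0.2500 / (0.3·0.2500 + 0.9·0.7500) ≈ 0.1000
After a stress test='fail': P(defective) = 0.75·0.1000 / (0.75·0.1000 + 0.3·0.9000) ≈ 0.2174
After an electrical test='fail': P(defective) = 0.7·0.2174 / (0.7·0.2174 + 0.1·0.7826) ≈ 0.6604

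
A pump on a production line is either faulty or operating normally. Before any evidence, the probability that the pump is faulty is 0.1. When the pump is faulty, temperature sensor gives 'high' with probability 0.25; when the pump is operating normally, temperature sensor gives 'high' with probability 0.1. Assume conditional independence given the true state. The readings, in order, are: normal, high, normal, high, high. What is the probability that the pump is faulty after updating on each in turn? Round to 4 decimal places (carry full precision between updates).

After 'normal': P(faulty) = 0.75·0.1000 / (0.75·0.1000 + 0.9·0.9000) ≈ 0.0847
After 'high': P(faulty) = 0.25·0.0847 / (0.25·0.0847 + 0.1·0.9153) ≈ 0.1880
After 'normal': P(faulty) = 0.75·0.1880 / (0.75·0.1880 + 0.9·0.8120) ≈ 0.1617
After 'high': P(faulty) = 0.25·0.1617 / (0.25·0.1617 + 0.1·0.8383) ≈ 0.3254
After 'high': P(faulty) = 0.25·0.3254 / (0.25·0.3254 + 0.1·0.6746) ≈ 0.5466

0.5466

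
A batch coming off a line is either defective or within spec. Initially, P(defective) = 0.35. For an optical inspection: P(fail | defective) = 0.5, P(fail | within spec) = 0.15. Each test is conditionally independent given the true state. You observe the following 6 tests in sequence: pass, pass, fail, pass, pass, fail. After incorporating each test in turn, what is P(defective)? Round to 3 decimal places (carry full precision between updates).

Each posterior becomes the prior for the next update.
After 'pass': P(defective) = 0.5·0.3500 / (0.5·0.3500 + 0.85·0.6500) ≈ 0.2405
After 'pass': P(defective) = 0.5·0.2405 / (0.5·0.2405 + 0.85·0.7595) ≈ 0.1571
After 'fail': P(defective) = 0.5·0.1571 / (0.5·0.1571 + 0.15·0.8429) ≈ 0.3831
After 'pass': P(defective) = 0.5·0.3831 / (0.5·0.3831 + 0.85·0.6169) ≈ 0.2676
After 'pass': P(defective) = 0.5·0.2676 / (0.5·0.2676 + 0.85·0.7324) ≈ 0.1769
After 'fail': P(defective) = 0.5·0.1769 / (0.5·0.1769 + 0.15·0.8231) ≈ 0.4174

0.417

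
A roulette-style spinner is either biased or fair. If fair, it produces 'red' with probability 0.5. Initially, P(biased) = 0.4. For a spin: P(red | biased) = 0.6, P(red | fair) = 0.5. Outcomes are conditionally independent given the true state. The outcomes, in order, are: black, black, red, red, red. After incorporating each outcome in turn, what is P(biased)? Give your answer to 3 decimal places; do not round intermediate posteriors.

Each posterior becomes the prior for the next update.
After 'black': P(biased) = 0.4·0.4000 / (0.4·0.4000 + 0.5·0.6000) ≈ 0.3478
After 'black': P(biased) = 0.4·0.3478 / (0.4·0.3478 + 0.5·0.6522) ≈ 0.2991
After 'red': P(biased) = 0.6·0.2991 / (0.6·0.2991 + 0.5·0.7009) ≈ 0.3386
After 'red': P(biased) = 0.6·0.3386 / (0.6·0.3386 + 0.5·0.6614) ≈ 0.3806
After 'red': P(biased) = 0.6·0.3806 / (0.6·0.3806 + 0.5·0.6194) ≈ 0.4244

0.424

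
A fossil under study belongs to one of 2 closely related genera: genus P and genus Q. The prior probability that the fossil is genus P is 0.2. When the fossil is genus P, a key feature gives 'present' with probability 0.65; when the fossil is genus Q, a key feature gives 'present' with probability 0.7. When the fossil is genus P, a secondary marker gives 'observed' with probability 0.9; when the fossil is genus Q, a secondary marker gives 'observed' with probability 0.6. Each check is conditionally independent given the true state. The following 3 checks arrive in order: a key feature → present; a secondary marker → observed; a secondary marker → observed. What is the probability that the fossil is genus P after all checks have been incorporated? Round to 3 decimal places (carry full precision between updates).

0.343

After a key feature='present': P(genus P) = 0.65·0.2000 / (0.65·0.2000 + 0.7·0.8000) ≈ 0.1884
After a secondary marker='observed': P(genus P) = 0.9·0.1884 / (0.9·0.1884 + 0.6·0.8116) ≈ 0.2583
After a secondary marker='observed': P(genus P) = 0.9·0.2583 / (0.9·0.2583 + 0.6·0.7417) ≈ 0.3431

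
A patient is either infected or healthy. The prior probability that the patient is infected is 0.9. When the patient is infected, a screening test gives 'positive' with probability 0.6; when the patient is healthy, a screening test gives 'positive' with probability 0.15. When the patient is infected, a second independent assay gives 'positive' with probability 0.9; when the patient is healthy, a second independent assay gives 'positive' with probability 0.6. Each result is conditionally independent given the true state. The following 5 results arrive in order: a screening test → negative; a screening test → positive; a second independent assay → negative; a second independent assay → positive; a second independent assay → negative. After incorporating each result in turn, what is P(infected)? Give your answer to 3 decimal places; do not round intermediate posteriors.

Each posterior becomes the prior for the next update.
After a screening test='negative': P(infected) = 0.4·0.9000 / (0.4·0.9000 + 0.85·0.1000) ≈ 0.8090
After a screening test='positive': P(infected) = 0.6·0.8090 / (0.6·0.8090 + 0.15·0.1910) ≈ 0.9443
After a second independent assay='negative': P(infected) = 0.1·0.9443 / (0.1·0.9443 + 0.4·0.0557) ≈ 0.8090
After a second independent assay='positive': P(infected) = 0.9·0.8090 / (0.9·0.8090 + 0.6·0.1910) ≈ 0.8640
After a second independent assay='negative': P(infected) = 0.1·0.8640 / (0.1·0.8640 + 0.4·0.1360) ≈ 0.6136

0.614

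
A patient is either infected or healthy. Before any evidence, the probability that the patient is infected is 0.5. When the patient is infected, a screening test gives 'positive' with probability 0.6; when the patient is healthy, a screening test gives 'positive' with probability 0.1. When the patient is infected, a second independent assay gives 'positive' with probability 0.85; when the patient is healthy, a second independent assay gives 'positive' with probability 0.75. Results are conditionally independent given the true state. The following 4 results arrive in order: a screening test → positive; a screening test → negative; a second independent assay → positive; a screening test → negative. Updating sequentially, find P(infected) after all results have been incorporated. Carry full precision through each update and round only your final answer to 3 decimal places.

After a screening test='positive': P(infected) = 0.6·0.5000 / (0.6·0.5000 + 0.1·0.5000) ≈ 0.8571
After a screening test='negative': P(infected) = 0.4·0.8571 / (0.4·0.8571 + 0.9·0.1429) ≈ 0.7273
After a second independent assay='positive': P(infected) = 0.85·0.7273 / (0.85·0.7273 + 0.75·0.2727) ≈ 0.7514
After a screening test='negative': P(infected) = 0.4·0.7514 / (0.4·0.7514 + 0.9·0.2486) ≈ 0.5732

0.573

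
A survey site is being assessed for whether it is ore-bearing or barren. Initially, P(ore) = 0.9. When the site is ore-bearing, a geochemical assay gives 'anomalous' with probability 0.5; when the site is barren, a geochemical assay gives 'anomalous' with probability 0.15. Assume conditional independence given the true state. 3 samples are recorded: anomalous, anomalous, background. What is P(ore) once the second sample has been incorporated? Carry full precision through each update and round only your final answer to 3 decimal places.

Each posterior becomes the prior for the next update.
After 'anomalous': P(ore) = 0.5·0.9000 / (0.5·0.9000 + 0.15·0.1000) ≈ 0.9677
After 'anomalous': P(ore) = 0.5·0.9677 / (0.5·0.9677 + 0.15·0.0323) ≈ 0.9901

0.990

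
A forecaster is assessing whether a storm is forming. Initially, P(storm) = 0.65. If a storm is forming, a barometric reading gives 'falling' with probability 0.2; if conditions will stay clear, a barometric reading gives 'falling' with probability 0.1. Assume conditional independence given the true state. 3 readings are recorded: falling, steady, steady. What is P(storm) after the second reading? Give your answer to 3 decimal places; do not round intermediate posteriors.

0.768

After 'falling': P(storm) = 0.2·0.6500 / (0.2·0.6500 + 0.1·0.3500) ≈ 0.7879
After 'steady': P(storm) = 0.8·0.7879 / (0.8·0.7879 + 0.9·0.2121) ≈ 0.7675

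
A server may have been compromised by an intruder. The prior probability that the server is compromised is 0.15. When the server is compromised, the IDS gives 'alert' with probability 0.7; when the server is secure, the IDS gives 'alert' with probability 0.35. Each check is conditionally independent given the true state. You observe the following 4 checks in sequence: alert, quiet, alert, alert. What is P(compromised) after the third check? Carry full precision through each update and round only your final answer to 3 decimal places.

0.246

Apply Bayes' rule sequentially, carrying P(compromised) forward.
After 'alert': P(compromised) = 0.7·0.1500 / (0.7·0.1500 + 0.35·0.8500) ≈ 0.2609
After 'quiet': P(compromised) = 0.3·0.2609 / (0.3·0.2609 + 0.65·0.7391) ≈ 0.1401
After 'alert': P(compromised) = 0.7·0.1401 / (0.7·0.1401 + 0.35·0.8599) ≈ 0.2457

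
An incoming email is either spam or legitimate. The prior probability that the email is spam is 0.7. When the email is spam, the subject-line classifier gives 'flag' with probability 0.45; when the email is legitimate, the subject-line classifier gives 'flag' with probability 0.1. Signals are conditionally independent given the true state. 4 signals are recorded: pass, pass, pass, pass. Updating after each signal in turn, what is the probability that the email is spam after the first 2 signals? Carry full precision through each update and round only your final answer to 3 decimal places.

After 'pass': P(spam) = 0.55·0.7000 / (0.55·0.7000 + 0.9·0.3000) ≈ 0.5878
After 'pass': P(spam) = 0.55·0.5878 / (0.55·0.5878 + 0.9·0.4122) ≈ 0.4656

0.466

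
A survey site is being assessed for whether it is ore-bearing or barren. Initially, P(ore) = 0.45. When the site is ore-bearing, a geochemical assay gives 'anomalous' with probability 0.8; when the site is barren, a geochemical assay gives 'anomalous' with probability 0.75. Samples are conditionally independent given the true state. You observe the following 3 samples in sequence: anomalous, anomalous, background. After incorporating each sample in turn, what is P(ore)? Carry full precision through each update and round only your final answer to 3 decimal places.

0.427

After 'anomalous': P(ore) = 0.8·0.4500 / (0.8·0.4500 + 0.75·0.5500) ≈ 0.4660
After 'anomalous': P(ore) = 0.8·0.4660 / (0.8·0.4660 + 0.75·0.5340) ≈ 0.4821
After 'background': P(ore) = 0.2·0.4821 / (0.2·0.4821 + 0.25·0.5179) ≈ 0.4268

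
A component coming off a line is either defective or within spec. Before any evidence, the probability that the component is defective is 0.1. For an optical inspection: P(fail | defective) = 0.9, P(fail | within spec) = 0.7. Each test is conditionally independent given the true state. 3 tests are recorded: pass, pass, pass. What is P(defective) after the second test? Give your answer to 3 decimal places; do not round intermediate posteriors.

0.012

After 'pass': P(defective) = 0.1·0.1000 / (0.1·0.1000 + 0.3·0.9000) ≈ 0.0357
After 'pass': P(defective) = 0.1·0.0357 / (0.1·0.0357 + 0.3·0.9643) ≈ 0.0122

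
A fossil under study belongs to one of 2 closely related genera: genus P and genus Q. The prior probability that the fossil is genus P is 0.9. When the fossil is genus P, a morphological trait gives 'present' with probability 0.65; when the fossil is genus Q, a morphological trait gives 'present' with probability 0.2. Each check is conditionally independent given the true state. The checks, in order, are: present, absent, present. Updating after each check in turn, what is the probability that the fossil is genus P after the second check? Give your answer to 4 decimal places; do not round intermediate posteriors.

After 'present': P(genus P) = 0.65·0.9000 / (0.65·0.9000 + 0.2·0.1000) ≈ 0.9669
After 'absent': P(genus P) = 0.35·0.9669 / (0.35·0.9669 + 0.8·0.0331) ≈ 0.9275

0.9275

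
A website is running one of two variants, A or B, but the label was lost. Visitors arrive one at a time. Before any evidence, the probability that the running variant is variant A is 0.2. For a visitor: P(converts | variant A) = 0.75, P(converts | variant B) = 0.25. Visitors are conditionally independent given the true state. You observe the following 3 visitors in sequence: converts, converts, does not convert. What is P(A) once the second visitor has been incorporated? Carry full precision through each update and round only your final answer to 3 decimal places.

After 'converts': P(A) = 0.75·0.2000 / (0.75·0.2000 + 0.25·0.8000) ≈ 0.4286
After 'converts': P(A) = 0.75·0.4286 / (0.75·0.4286 + 0.25·0.5714) ≈ 0.6923

0.692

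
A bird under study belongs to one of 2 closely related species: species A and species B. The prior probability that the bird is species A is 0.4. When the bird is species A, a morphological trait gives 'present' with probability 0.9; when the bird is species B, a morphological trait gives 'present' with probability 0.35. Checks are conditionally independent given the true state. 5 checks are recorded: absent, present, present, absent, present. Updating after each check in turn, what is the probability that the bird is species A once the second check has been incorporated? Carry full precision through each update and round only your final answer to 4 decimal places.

0.2087

After 'absent': P(species A) = 0.1·0.4000 / (0.1·0.4000 + 0.65·0.6000) ≈ 0.0930
After 'present': P(species A) = 0.9·0.0930 / (0.9·0.0930 + 0.35·0.9070) ≈ 0.2087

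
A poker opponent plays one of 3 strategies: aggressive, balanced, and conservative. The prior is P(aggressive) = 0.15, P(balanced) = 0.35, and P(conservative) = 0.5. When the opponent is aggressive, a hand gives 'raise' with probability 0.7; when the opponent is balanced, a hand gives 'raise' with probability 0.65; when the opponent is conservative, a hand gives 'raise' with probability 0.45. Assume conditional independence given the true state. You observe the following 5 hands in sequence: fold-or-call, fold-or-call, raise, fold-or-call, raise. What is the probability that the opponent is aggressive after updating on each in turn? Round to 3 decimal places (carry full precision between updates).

0.079

After 'fold-or-call': normaliser = 0.3·0.1500 + 0.35·0.3500 + 0.55·0.5000; P(aggressive) ≈ 0.1017, P(balanced) ≈ 0.2768, P(conservative) ≈ 0.6215
After 'fold-or-call': normaliser = 0.3·0.1017 + 0.35·0.2768 + 0.55·0.6215; P(aggressive) ≈ 0.0650, P(balanced) ≈ 0.2065, P(conservative) ≈ 0.7285
After 'raise': normaliser = 0.7·0.0650 + 0.65·0.2065 + 0.45·0.7285; P(aggressive) ≈ 0.0897, P(balanced) ≈ 0.2645, P(conservative) ≈ 0.6459
After 'fold-or-call': normaliser = 0.3·0.0897 + 0.35·0.2645 + 0.55·0.6459; P(aggressive) ≈ 0.0567, P(balanced) ≈ 0.1950, P(conservative) ≈ 0.7483
After 'raise': normaliser = 0.7·0.0567 + 0.65·0.1950 + 0.45·0.7483; P(aggressive) ≈ 0.0788, P(balanced) ≈ 0.2519, P(conservative) ≈ 0.6693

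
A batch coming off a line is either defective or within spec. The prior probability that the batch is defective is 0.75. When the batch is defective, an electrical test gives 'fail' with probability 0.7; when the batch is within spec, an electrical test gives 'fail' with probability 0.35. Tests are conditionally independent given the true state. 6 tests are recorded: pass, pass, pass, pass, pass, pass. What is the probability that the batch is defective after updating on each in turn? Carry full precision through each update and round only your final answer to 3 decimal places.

Apply Bayes' rule sequentially, carrying P(defective) forward.
After 'pass': P(defective) = 0.3·0.7500 / (0.3·0.7500 + 0.65·0.2500) ≈ 0.5806
After 'pass': P(defective) = 0.3·0.5806 / (0.3·0.5806 + 0.65·0.4194) ≈ 0.3899
After 'pass': P(defective) = 0.3·0.3899 / (0.3·0.3899 + 0.65·0.6101) ≈ 0.2278
After 'pass': P(defective) = 0.3·0.2278 / (0.3·0.2278 + 0.65·0.7722) ≈ 0.1198
After 'pass': P(defective) = 0.3·0.1198 / (0.3·0.1198 + 0.65·0.8802) ≈ 0.0591
After 'pass': P(defective) = 0.3·0.0591 / (0.3·0.0591 + 0.65·0.9409) ≈ 0.0282

0.028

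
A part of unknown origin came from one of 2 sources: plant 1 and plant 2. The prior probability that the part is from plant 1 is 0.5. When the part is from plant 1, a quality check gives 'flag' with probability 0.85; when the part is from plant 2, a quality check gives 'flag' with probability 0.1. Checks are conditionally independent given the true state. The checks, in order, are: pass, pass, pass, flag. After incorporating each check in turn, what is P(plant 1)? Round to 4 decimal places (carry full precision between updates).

Apply Bayes' rule sequentially, carrying P(plant 1) forward.
After 'pass': P(plant 1) = 0.15·0.5000 / (0.15·0.5000 + 0.9·0.5000) ≈ 0.1429
After 'pass': P(plant 1) = 0.15·0.1429 / (0.15·0.1429 + 0.9·0.8571) ≈ 0.0270
After 'pass': P(plant 1) = 0.15·0.0270 / (0.15·0.0270 + 0.9·0.9730) ≈ 0.0046
After 'flag': P(plant 1) = 0.85·0.0046 / (0.85·0.0046 + 0.1·0.9954) ≈ 0.0379

0.0379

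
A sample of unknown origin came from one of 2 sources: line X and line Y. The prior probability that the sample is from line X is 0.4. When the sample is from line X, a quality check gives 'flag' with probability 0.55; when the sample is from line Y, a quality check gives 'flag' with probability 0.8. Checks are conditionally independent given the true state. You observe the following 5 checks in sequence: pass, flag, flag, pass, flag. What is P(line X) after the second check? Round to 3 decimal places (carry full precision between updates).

After 'pass': P(line X) = 0.45·0.4000 / (0.45·0.4000 + 0.2·0.6000) ≈ 0.6000
After 'flag': P(line X) = 0.55·0.6000 / (0.55·0.6000 + 0.8·0.4000) ≈ 0.5077

0.508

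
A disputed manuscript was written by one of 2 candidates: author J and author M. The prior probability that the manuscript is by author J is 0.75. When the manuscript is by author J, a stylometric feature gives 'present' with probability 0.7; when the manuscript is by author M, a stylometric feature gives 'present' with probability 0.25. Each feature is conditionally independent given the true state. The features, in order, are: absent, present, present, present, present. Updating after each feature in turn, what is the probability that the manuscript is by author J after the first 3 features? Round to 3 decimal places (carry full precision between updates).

0.904

After 'absent': P(author J) = 0.3·0.7500 / (0.3·0.7500 + 0.75·0.2500) ≈ 0.5455
After 'present': P(author J) = 0.7·0.5455 / (0.7·0.5455 + 0.25·0.4545) ≈ 0.7706
After 'present': P(author J) = 0.7·0.7706 / (0.7·0.7706 + 0.25·0.2294) ≈ 0.9039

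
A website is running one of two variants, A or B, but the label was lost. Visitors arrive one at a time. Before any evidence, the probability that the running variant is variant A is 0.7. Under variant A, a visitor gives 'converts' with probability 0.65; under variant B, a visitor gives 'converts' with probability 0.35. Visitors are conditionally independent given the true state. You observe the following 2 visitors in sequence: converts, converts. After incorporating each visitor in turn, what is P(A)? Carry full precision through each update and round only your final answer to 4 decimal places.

0.8895

Apply Bayes' rule sequentially, carrying P(A) forward.
After 'converts': P(A) = 0.65·0.7000 / (0.65·0.7000 + 0.35·0.3000) ≈ 0.8125
After 'converts': P(A) = 0.65·0.8125 / (0.65·0.8125 + 0.35·0.1875) ≈ 0.8895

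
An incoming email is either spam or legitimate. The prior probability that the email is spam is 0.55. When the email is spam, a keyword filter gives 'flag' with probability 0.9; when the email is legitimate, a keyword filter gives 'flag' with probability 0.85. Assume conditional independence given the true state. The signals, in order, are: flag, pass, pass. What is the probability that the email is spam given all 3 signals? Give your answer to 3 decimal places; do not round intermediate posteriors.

0.365

Each posterior becomes the prior for the next update.
After 'flag': P(spam) = 0.9·0.5500 / (0.9·0.5500 + 0.85·0.4500) ≈ 0.5641
After 'pass': P(spam) = 0.1·0.5641 / (0.1·0.5641 + 0.15·0.4359) ≈ 0.4632
After 'pass': P(spam) = 0.1·0.4632 / (0.1·0.4632 + 0.15·0.5368) ≈ 0.3651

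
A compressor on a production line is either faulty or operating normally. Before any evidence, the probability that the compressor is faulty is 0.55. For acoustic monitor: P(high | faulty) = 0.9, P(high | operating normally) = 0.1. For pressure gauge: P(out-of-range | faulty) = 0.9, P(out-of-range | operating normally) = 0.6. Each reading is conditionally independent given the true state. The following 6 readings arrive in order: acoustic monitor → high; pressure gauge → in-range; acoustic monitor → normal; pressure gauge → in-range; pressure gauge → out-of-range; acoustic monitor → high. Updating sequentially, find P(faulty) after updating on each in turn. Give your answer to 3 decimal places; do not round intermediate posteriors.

After acoustic monitor='high': P(faulty) = 0.9·0.5500 / (0.9·0.5500 + 0.1·0.4500) ≈ 0.9167
After pressure gauge='in-range': P(faulty) = 0.1·0.9167 / (0.1·0.9167 + 0.4·0.0833) ≈ 0.7333
After acoustic monitor='normal': P(faulty) = 0.1·0.7333 / (0.1·0.7333 + 0.9·0.2667) ≈ 0.2340
After pressure gauge='in-range': P(faulty) = 0.1·0.2340 / (0.1·0.2340 + 0.4·0.7660) ≈ 0.0710
After pressure gauge='out-of-range': P(faulty) = 0.9·0.0710 / (0.9·0.0710 + 0.6·0.9290) ≈ 0.1028
After acoustic monitor='high': P(faulty) = 0.9·0.1028 / (0.9·0.1028 + 0.1·0.8972) ≈ 0.5077

0.508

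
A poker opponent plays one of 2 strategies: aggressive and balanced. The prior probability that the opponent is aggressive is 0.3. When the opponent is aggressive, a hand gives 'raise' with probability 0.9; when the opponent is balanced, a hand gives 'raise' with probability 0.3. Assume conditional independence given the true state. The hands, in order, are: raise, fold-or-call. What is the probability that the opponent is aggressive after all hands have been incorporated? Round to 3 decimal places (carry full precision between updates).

0.155

After 'raise': P(aggressive) = 0.9·0.3000 / (0.9·0.3000 + 0.3·0.7000) ≈ 0.5625
After 'fold-or-call': P(aggressive) = 0.1·0.5625 / (0.1·0.5625 + 0.7·0.4375) ≈ 0.1552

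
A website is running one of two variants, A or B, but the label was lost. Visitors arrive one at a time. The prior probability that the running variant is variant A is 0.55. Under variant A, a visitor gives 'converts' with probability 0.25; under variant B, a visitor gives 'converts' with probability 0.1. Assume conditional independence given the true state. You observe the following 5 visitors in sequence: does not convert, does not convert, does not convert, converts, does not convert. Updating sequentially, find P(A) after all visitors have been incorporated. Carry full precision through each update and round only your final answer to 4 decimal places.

0.5957

After 'does not convert': P(A) = 0.75·0.5500 / (0.75·0.5500 + 0.9·0.4500) ≈ 0.5046
After 'does not convert': P(A) = 0.75·0.5046 / (0.75·0.5046 + 0.9·0.4954) ≈ 0.4591
After 'does not convert': P(A) = 0.75·0.4591 / (0.75·0.4591 + 0.9·0.5409) ≈ 0.4143
After 'converts': P(A) = 0.25·0.4143 / (0.25·0.4143 + 0.1·0.5857) ≈ 0.6388
After 'does not convert': P(A) = 0.75·0.6388 / (0.75·0.6388 + 0.9·0.3612) ≈ 0.5957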